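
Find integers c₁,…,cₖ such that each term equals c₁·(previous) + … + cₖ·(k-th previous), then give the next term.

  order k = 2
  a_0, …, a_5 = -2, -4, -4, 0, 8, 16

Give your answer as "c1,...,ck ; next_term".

  a_2 = 2·-4 + -2·-2 = -4
  a_3 = 2·-4 + -2·-4 = 0
  a_4 = 2·0 + -2·-4 = 8
  a_5 = 2·8 + -2·0 = 16
  a_6 = 2·16 + -2·8 = 16

2,-2 ; 16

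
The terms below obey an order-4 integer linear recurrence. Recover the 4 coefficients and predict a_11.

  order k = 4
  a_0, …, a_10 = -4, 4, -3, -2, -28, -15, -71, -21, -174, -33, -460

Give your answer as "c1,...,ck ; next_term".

  a_4 = 1·-2 + 2·-3 + -3·4 + 2·-4 = -28
  a_5 = 1·-28 + 2·-2 + -3·-3 + 2·4 = -15
  a_6 = 1·-15 + 2·-28 + -3·-2 + 2·-3 = -71
  a_7 = 1·-71 + 2·-15 + -3·-28 + 2·-2 = -21
  a_8 = 1·-21 + 2·-71 + -3·-15 + 2·-28 = -174
  a_9 = 1·-174 + 2·-21 + -3·-71 + 2·-15 = -33
  a_10 = 1·-33 + 2·-174 + -3·-21 + 2·-71 = -460
  a_11 = 1·-460 + 2·-33 + -3·-174 + 2·-21 = -46

1,2,-3,2 ; -46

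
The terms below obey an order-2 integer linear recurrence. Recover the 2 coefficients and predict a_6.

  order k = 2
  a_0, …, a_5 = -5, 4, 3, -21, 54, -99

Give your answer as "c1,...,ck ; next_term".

  a_2 = -3·4 + -3·-5 = 3
  a_3 = -3·3 + -3·4 = -21
  a_4 = -3·-21 + -3·3 = 54
  a_5 = -3·54 + -3·-21 = -99
  a_6 = -3·-99 + -3·54 = 135

-3,-3 ; 135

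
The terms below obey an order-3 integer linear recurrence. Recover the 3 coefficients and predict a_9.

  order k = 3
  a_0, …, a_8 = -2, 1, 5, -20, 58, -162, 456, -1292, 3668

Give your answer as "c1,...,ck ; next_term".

  a_3 = -4·5 + -4·1 + -2·-2 = -20
  a_4 = -4·-20 + -4·5 + -2·1 = 58
  a_5 = -4·58 + -4·-20 + -2·5 = -162
  a_6 = -4·-162 + -4·58 + -2·-20 = 456
  a_7 = -4·456 + -4·-162 + -2·58 = -1292
  a_8 = -4·-1292 + -4·456 + -2·-162 = 3668
  a_9 = -4·3668 + -4·-1292 + -2·456 = -10416

-4,-4,-2 ; -10416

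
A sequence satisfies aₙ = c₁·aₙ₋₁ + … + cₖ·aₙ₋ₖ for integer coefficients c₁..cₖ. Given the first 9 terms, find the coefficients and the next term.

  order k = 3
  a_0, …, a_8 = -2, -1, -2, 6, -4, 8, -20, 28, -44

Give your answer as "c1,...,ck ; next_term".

-1,0,-2 ; 84

  a_3 = -1·-2 + 0·-1 + -2·-2 = 6
  a_4 = -1·6 + 0·-2 + -2·-1 = -4
  a_5 = -1·-4 + 0·6 + -2·-2 = 8
  a_6 = -1·8 + 0·-4 + -2·6 = -20
  a_7 = -1·-20 + 0·8 + -2·-4 = 28
  a_8 = -1·28 + 0·-20 + -2·8 = -44
  a_9 = -1·-44 + 0·28 + -2·-20 = 84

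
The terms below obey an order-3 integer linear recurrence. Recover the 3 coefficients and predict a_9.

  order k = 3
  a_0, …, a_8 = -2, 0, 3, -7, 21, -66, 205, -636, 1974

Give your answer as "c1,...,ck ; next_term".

-3,0,-1 ; -6127

  a_3 = -3·3 + 0·0 + -1·-2 = -7
  a_4 = -3·-7 + 0·3 + -1·0 = 21
  a_5 = -3·21 + 0·-7 + -1·3 = -66
  a_6 = -3·-66 + 0·21 + -1·-7 = 205
  a_7 = -3·205 + 0·-66 + -1·21 = -636
  a_8 = -3·-636 + 0·205 + -1·-66 = 1974
  a_9 = -3·1974 + 0·-636 + -1·205 = -6127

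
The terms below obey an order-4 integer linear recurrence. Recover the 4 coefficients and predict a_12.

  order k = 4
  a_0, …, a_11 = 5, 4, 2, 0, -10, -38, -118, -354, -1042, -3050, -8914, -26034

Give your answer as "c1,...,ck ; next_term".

3,0,0,-2 ; -76018

  a_4 = 3·0 + 0·2 + 0·4 + -2·5 = -10
  a_5 = 3·-10 + 0·0 + 0·2 + -2·4 = -38
  a_6 = 3·-38 + 0·-10 + 0·0 + -2·2 = -118
  a_7 = 3·-118 + 0·-38 + 0·-10 + -2·0 = -354
  a_8 = 3·-354 + 0·-118 + 0·-38 + -2·-10 = -1042
  a_9 = 3·-1042 + 0·-354 + 0·-118 + -2·-38 = -3050
  a_10 = 3·-3050 + 0·-1042 + 0·-354 + -2·-118 = -8914
  a_11 = 3·-8914 + 0·-3050 + 0·-1042 + -2·-354 = -26034
  a_12 = 3·-26034 + 0·-8914 + 0·-3050 + -2·-1042 = -76018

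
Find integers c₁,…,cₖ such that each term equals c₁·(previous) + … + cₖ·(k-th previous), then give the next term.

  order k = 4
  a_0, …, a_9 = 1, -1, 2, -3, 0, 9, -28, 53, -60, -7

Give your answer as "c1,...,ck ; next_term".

-2,-1,2,-2 ; 236

  a_4 = -2·-3 + -1·2 + 2·-1 + -2·1 = 0
  a_5 = -2·0 + -1·-3 + 2·2 + -2·-1 = 9
  a_6 = -2·9 + -1·0 + 2·-3 + -2·2 = -28
  a_7 = -2·-28 + -1·9 + 2·0 + -2·-3 = 53
  a_8 = -2·53 + -1·-28 + 2·9 + -2·0 = -60
  a_9 = -2·-60 + -1·53 + 2·-28 + -2·9 = -7
  a_10 = -2·-7 + -1·-60 + 2·53 + -2·-28 = 236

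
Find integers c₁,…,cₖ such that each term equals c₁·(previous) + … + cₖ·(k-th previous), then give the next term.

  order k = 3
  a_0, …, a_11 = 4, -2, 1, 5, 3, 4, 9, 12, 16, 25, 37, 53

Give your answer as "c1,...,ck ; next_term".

  a_3 = 1·1 + 0·-2 + 1·4 = 5
  a_4 = 1·5 + 0·1 + 1·-2 = 3
  a_5 = 1·3 + 0·5 + 1·1 = 4
  a_6 = 1·4 + 0·3 + 1·5 = 9
  a_7 = 1·9 + 0·4 + 1·3 = 12
  a_8 = 1·12 + 0·9 + 1·4 = 16
  a_9 = 1·16 + 0·12 + 1·9 = 25
  a_10 = 1·25 + 0·16 + 1·12 = 37
  a_11 = 1·37 + 0·25 + 1·16 = 53
  a_12 = 1·53 + 0·37 + 1·25 = 78

1,0,1 ; 78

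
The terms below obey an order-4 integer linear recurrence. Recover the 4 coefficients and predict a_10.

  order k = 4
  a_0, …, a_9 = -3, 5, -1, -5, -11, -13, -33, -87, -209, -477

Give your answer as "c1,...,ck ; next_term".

  a_4 = 2·-5 + 0·-1 + 1·5 + 2·-3 = -11
  a_5 = 2·-11 + 0·-5 + 1·-1 + 2·5 = -13
  a_6 = 2·-13 + 0·-11 + 1·-5 + 2·-1 = -33
  a_7 = 2·-33 + 0·-13 + 1·-11 + 2·-5 = -87
  a_8 = 2·-87 + 0·-33 + 1·-13 + 2·-11 = -209
  a_9 = 2·-209 + 0·-87 + 1·-33 + 2·-13 = -477
  a_10 = 2·-477 + 0·-209 + 1·-87 + 2·-33 = -1107

2,0,1,2 ; -1107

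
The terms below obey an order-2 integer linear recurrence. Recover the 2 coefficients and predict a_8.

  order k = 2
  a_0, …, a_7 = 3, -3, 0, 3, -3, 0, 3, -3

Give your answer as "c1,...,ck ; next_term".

-1,-1 ; 0

  a_2 = -1·-3 + -1·3 = 0
  a_3 = -1·0 + -1·-3 = 3
  a_4 = -1·3 + -1·0 = -3
  a_5 = -1·-3 + -1·3 = 0
  a_6 = -1·0 + -1·-3 = 3
  a_7 = -1·3 + -1·0 = -3
  a_8 = -1·-3 + -1·3 = 0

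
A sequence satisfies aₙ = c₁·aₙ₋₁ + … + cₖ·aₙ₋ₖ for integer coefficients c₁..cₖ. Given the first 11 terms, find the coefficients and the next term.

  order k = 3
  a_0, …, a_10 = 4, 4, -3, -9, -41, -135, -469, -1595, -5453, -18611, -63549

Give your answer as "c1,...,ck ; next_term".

  a_3 = 3·-3 + 2·4 + -2·4 = -9
  a_4 = 3·-9 + 2·-3 + -2·4 = -41
  a_5 = 3·-41 + 2·-9 + -2·-3 = -135
  a_6 = 3·-135 + 2·-41 + -2·-9 = -469
  a_7 = 3·-469 + 2·-135 + -2·-41 = -1595
  a_8 = 3·-1595 + 2·-469 + -2·-135 = -5453
  a_9 = 3·-5453 + 2·-1595 + -2·-469 = -18611
  a_10 = 3·-18611 + 2·-5453 + -2·-1595 = -63549
  a_11 = 3·-63549 + 2·-18611 + -2·-5453 = -216963

3,2,-2 ; -216963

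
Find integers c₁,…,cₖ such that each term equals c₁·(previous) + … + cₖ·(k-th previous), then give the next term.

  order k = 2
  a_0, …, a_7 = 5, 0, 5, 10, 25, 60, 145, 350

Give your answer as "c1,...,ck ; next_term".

  a_2 = 2·0 + 1·5 = 5
  a_3 = 2·5 + 1·0 = 10
  a_4 = 2·10 + 1·5 = 25
  a_5 = 2·25 + 1·10 = 60
  a_6 = 2·60 + 1·25 = 145
  a_7 = 2·145 + 1·60 = 350
  a_8 = 2·350 + 1·145 = 845

2,1 ; 845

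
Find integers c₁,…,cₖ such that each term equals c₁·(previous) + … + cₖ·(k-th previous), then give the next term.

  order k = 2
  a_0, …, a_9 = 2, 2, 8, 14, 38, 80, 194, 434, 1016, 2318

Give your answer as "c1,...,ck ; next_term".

1,3 ; 5366

  a_2 = 1·2 + 3·2 = 8
  a_3 = 1·8 + 3·2 = 14
  a_4 = 1·14 + 3·8 = 38
  a_5 = 1·38 + 3·14 = 80
  a_6 = 1·80 + 3·38 = 194
  a_7 = 1·194 + 3·80 = 434
  a_8 = 1·434 + 3·194 = 1016
  a_9 = 1·1016 + 3·434 = 2318
  a_10 = 1·2318 + 3·1016 = 5366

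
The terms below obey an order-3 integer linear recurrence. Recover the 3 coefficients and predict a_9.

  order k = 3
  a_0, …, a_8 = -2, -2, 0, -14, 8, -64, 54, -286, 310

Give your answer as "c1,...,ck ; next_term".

-1,4,3 ; -1292

  a_3 = -1·0 + 4·-2 + 3·-2 = -14
  a_4 = -1·-14 + 4·0 + 3·-2 = 8
  a_5 = -1·8 + 4·-14 + 3·0 = -64
  a_6 = -1·-64 + 4·8 + 3·-14 = 54
  a_7 = -1·54 + 4·-64 + 3·8 = -286
  a_8 = -1·-286 + 4·54 + 3·-64 = 310
  a_9 = -1·310 + 4·-286 + 3·54 = -1292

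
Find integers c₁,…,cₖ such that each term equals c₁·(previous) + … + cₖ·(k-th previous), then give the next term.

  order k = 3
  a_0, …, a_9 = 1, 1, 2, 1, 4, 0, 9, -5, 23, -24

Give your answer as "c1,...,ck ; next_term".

  a_3 = -1·2 + 2·1 + 1·1 = 1
  a_4 = -1·1 + 2·2 + 1·1 = 4
  a_5 = -1·4 + 2·1 + 1·2 = 0
  a_6 = -1·0 + 2·4 + 1·1 = 9
  a_7 = -1·9 + 2·0 + 1·4 = -5
  a_8 = -1·-5 + 2·9 + 1·0 = 23
  a_9 = -1·23 + 2·-5 + 1·9 = -24
  a_10 = -1·-24 + 2·23 + 1·-5 = 65

-1,2,1 ; 65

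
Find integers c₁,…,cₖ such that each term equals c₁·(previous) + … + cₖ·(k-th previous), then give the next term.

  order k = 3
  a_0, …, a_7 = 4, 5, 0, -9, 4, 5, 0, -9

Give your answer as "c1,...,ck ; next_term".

-1,-1,-1 ; 4

  a_3 = -1·0 + -1·5 + -1·4 = -9
  a_4 = -1·-9 + -1·0 + -1·5 = 4
  a_5 = -1·4 + -1·-9 + -1·0 = 5
  a_6 = -1·5 + -1·4 + -1·-9 = 0
  a_7 = -1·0 + -1·5 + -1·4 = -9
  a_8 = -1·-9 + -1·0 + -1·5 = 4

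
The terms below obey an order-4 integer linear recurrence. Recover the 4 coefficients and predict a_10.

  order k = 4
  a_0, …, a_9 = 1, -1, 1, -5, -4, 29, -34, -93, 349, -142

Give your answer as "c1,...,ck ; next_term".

  a_4 = -1·-5 + -4·1 + 4·-1 + -1·1 = -4
  a_5 = -1·-4 + -4·-5 + 4·1 + -1·-1 = 29
  a_6 = -1·29 + -4·-4 + 4·-5 + -1·1 = -34
  a_7 = -1·-34 + -4·29 + 4·-4 + -1·-5 = -93
  a_8 = -1·-93 + -4·-34 + 4·29 + -1·-4 = 349
  a_9 = -1·349 + -4·-93 + 4·-34 + -1·29 = -142
  a_10 = -1·-142 + -4·349 + 4·-93 + -1·-34 = -1592

-1,-4,4,-1 ; -1592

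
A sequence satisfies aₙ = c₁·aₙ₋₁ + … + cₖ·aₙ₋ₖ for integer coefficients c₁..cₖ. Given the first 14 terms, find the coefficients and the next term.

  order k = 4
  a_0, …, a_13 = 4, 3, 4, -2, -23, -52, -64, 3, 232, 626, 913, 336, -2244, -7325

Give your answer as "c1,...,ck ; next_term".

2,-2,-1,-2 ; -12324

  a_4 = 2·-2 + -2·4 + -1·3 + -2·4 = -23
  a_5 = 2·-23 + -2·-2 + -1·4 + -2·3 = -52
  a_6 = 2·-52 + -2·-23 + -1·-2 + -2·4 = -64
  a_7 = 2·-64 + -2·-52 + -1·-23 + -2·-2 = 3
  a_8 = 2·3 + -2·-64 + -1·-52 + -2·-23 = 232
  a_9 = 2·232 + -2·3 + -1·-64 + -2·-52 = 626
  a_10 = 2·626 + -2·232 + -1·3 + -2·-64 = 913
  a_11 = 2·913 + -2·626 + -1·232 + -2·3 = 336
  a_12 = 2·336 + -2·913 + -1·626 + -2·232 = -2244
  a_13 = 2·-2244 + -2·336 + -1·913 + -2·626 = -7325
  a_14 = 2·-7325 + -2·-2244 + -1·336 + -2·913 = -12324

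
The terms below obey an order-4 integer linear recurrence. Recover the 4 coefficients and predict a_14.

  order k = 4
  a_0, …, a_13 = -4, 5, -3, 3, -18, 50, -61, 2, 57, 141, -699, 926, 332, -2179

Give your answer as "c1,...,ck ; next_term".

  a_4 = -2·3 + -3·-3 + -1·5 + 4·-4 = -18
  a_5 = -2·-18 + -3·3 + -1·-3 + 4·5 = 50
  a_6 = -2·50 + -3·-18 + -1·3 + 4·-3 = -61
  a_7 = -2·-61 + -3·50 + -1·-18 + 4·3 = 2
  a_8 = -2·2 + -3·-61 + -1·50 + 4·-18 = 57
  a_9 = -2·57 + -3·2 + -1·-61 + 4·50 = 141
  a_10 = -2·141 + -3·57 + -1·2 + 4·-61 = -699
  a_11 = -2·-699 + -3·141 + -1·57 + 4·2 = 926
  a_12 = -2·926 + -3·-699 + -1·141 + 4·57 = 332
  a_13 = -2·332 + -3·926 + -1·-699 + 4·141 = -2179
  a_14 = -2·-2179 + -3·332 + -1·926 + 4·-699 = -360

-2,-3,-1,4 ; -360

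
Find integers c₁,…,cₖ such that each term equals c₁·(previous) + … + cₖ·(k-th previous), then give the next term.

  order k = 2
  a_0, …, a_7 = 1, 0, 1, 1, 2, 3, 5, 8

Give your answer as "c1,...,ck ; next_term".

1,1 ; 13

  a_2 = 1·0 + 1·1 = 1
  a_3 = 1·1 + 1·0 = 1
  a_4 = 1·1 + 1·1 = 2
  a_5 = 1·2 + 1·1 = 3
  a_6 = 1·3 + 1·2 = 5
  a_7 = 1·5 + 1·3 = 8
  a_8 = 1·8 + 1·5 = 13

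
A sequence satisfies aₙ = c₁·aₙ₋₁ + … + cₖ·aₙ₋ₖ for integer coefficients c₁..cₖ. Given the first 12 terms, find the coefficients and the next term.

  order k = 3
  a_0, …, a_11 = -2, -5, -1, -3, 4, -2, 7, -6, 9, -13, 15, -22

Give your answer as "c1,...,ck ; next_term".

  a_3 = 0·-1 + 1·-5 + -1·-2 = -3
  a_4 = 0·-3 + 1·-1 + -1·-5 = 4
  a_5 = 0·4 + 1·-3 + -1·-1 = -2
  a_6 = 0·-2 + 1·4 + -1·-3 = 7
  a_7 = 0·7 + 1·-2 + -1·4 = -6
  a_8 = 0·-6 + 1·7 + -1·-2 = 9
  a_9 = 0·9 + 1·-6 + -1·7 = -13
  a_10 = 0·-13 + 1·9 + -1·-6 = 15
  a_11 = 0·15 + 1·-13 + -1·9 = -22
  a_12 = 0·-22 + 1·15 + -1·-13 = 28

0,1,-1 ; 28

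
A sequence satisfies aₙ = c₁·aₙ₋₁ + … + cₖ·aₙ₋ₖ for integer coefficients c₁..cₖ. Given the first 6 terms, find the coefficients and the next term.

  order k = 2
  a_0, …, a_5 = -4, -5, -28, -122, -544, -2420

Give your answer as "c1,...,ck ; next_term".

  a_2 = 4·-5 + 2·-4 = -28
  a_3 = 4·-28 + 2·-5 = -122
  a_4 = 4·-122 + 2·-28 = -544
  a_5 = 4·-544 + 2·-122 = -2420
  a_6 = 4·-2420 + 2·-544 = -10768

4,2 ; -10768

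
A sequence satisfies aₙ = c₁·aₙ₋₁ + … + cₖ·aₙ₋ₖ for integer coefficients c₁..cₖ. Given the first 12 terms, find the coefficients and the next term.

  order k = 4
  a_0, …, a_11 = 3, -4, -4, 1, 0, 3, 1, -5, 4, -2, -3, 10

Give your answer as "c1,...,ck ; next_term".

  a_4 = -1·1 + -1·-4 + 0·-4 + -1·3 = 0
  a_5 = -1·0 + -1·1 + 0·-4 + -1·-4 = 3
  a_6 = -1·3 + -1·0 + 0·1 + -1·-4 = 1
  a_7 = -1·1 + -1·3 + 0·0 + -1·1 = -5
  a_8 = -1·-5 + -1·1 + 0·3 + -1·0 = 4
  a_9 = -1·4 + -1·-5 + 0·1 + -1·3 = -2
  a_10 = -1·-2 + -1·4 + 0·-5 + -1·1 = -3
  a_11 = -1·-3 + -1·-2 + 0·4 + -1·-5 = 10
  a_12 = -1·10 + -1·-3 + 0·-2 + -1·4 = -11

-1,-1,0,-1 ; -11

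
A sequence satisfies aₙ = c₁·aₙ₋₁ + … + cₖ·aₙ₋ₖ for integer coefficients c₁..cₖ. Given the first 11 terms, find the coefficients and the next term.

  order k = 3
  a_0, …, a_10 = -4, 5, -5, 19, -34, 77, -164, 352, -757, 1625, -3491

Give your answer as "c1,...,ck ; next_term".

  a_3 = -1·-5 + 2·5 + -1·-4 = 19
  a_4 = -1·19 + 2·-5 + -1·5 = -34
  a_5 = -1·-34 + 2·19 + -1·-5 = 77
  a_6 = -1·77 + 2·-34 + -1·19 = -164
  a_7 = -1·-164 + 2·77 + -1·-34 = 352
  a_8 = -1·352 + 2·-164 + -1·77 = -757
  a_9 = -1·-757 + 2·352 + -1·-164 = 1625
  a_10 = -1·1625 + 2·-757 + -1·352 = -3491
  a_11 = -1·-3491 + 2·1625 + -1·-757 = 7498

-1,2,-1 ; 7498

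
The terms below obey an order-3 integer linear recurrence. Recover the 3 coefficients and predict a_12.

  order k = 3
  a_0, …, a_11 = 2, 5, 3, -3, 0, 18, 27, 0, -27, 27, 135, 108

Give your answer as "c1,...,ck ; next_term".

2,-3,3 ; -108

  a_3 = 2·3 + -3·5 + 3·2 = -3
  a_4 = 2·-3 + -3·3 + 3·5 = 0
  a_5 = 2·0 + -3·-3 + 3·3 = 18
  a_6 = 2·18 + -3·0 + 3·-3 = 27
  a_7 = 2·27 + -3·18 + 3·0 = 0
  a_8 = 2·0 + -3·27 + 3·18 = -27
  a_9 = 2·-27 + -3·0 + 3·27 = 27
  a_10 = 2·27 + -3·-27 + 3·0 = 135
  a_11 = 2·135 + -3·27 + 3·-27 = 108
  a_12 = 2·108 + -3·135 + 3·27 = -108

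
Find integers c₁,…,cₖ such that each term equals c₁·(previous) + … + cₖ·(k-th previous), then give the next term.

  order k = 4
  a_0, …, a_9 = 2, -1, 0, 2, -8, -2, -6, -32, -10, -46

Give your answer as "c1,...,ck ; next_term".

1,1,2,-4 ; -96

  a_4 = 1·2 + 1·0 + 2·-1 + -4·2 = -8
  a_5 = 1·-8 + 1·2 + 2·0 + -4·-1 = -2
  a_6 = 1·-2 + 1·-8 + 2·2 + -4·0 = -6
  a_7 = 1·-6 + 1·-2 + 2·-8 + -4·2 = -32
  a_8 = 1·-32 + 1·-6 + 2·-2 + -4·-8 = -10
  a_9 = 1·-10 + 1·-32 + 2·-6 + -4·-2 = -46
  a_10 = 1·-46 + 1·-10 + 2·-32 + -4·-6 = -96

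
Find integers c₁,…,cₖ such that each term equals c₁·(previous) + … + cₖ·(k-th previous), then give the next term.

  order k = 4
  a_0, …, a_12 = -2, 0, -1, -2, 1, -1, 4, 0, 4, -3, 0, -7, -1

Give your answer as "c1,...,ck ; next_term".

0,1,-1,-1 ; -4

  a_4 = 0·-2 + 1·-1 + -1·0 + -1·-2 = 1
  a_5 = 0·1 + 1·-2 + -1·-1 + -1·0 = -1
  a_6 = 0·-1 + 1·1 + -1·-2 + -1·-1 = 4
  a_7 = 0·4 + 1·-1 + -1·1 + -1·-2 = 0
  a_8 = 0·0 + 1·4 + -1·-1 + -1·1 = 4
  a_9 = 0·4 + 1·0 + -1·4 + -1·-1 = -3
  a_10 = 0·-3 + 1·4 + -1·0 + -1·4 = 0
  a_11 = 0·0 + 1·-3 + -1·4 + -1·0 = -7
  a_12 = 0·-7 + 1·0 + -1·-3 + -1·4 = -1
  a_13 = 0·-1 + 1·-7 + -1·0 + -1·-3 = -4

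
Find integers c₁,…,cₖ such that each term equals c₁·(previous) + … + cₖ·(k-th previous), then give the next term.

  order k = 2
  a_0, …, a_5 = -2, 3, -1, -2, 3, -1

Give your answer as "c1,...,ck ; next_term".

-1,-1 ; -2

  a_2 = -1·3 + -1·-2 = -1
  a_3 = -1·-1 + -1·3 = -2
  a_4 = -1·-2 + -1·-1 = 3
  a_5 = -1·3 + -1·-2 = -1
  a_6 = -1·-1 + -1·3 = -2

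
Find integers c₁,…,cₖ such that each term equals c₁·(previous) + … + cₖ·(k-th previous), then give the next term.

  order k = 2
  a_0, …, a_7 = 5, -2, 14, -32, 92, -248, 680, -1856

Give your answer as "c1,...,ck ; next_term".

-2,2 ; 5072

  a_2 = -2·-2 + 2·5 = 14
  a_3 = -2·14 + 2·-2 = -32
  a_4 = -2·-32 + 2·14 = 92
  a_5 = -2·92 + 2·-32 = -248
  a_6 = -2·-248 + 2·92 = 680
  a_7 = -2·680 + 2·-248 = -1856
  a_8 = -2·-1856 + 2·680 = 5072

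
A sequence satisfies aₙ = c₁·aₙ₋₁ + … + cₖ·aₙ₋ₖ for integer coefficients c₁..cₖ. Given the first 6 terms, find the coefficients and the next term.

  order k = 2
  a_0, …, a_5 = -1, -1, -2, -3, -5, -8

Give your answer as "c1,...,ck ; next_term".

1,1 ; -13

  a_2 = 1·-1 + 1·-1 = -2
  a_3 = 1·-2 + 1·-1 = -3
  a_4 = 1·-3 + 1·-2 = -5
  a_5 = 1·-5 + 1·-3 = -8
  a_6 = 1·-8 + 1·-5 = -13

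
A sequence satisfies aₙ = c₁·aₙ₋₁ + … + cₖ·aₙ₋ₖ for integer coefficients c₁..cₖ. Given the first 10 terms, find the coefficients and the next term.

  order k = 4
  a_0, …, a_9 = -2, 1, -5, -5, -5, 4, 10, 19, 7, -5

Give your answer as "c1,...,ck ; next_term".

  a_4 = 0·-5 + 1·-5 + -2·1 + -1·-2 = -5
  a_5 = 0·-5 + 1·-5 + -2·-5 + -1·1 = 4
  a_6 = 0·4 + 1·-5 + -2·-5 + -1·-5 = 10
  a_7 = 0·10 + 1·4 + -2·-5 + -1·-5 = 19
  a_8 = 0·19 + 1·10 + -2·4 + -1·-5 = 7
  a_9 = 0·7 + 1·19 + -2·10 + -1·4 = -5
  a_10 = 0·-5 + 1·7 + -2·19 + -1·10 = -41

0,1,-2,-1 ; -41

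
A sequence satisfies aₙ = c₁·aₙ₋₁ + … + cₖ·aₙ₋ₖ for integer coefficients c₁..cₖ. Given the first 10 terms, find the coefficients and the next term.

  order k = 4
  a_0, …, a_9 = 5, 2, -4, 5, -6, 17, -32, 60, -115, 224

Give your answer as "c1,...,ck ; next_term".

-1,1,-1,1 ; -431

  a_4 = -1·5 + 1·-4 + -1·2 + 1·5 = -6
  a_5 = -1·-6 + 1·5 + -1·-4 + 1·2 = 17
  a_6 = -1·17 + 1·-6 + -1·5 + 1·-4 = -32
  a_7 = -1·-32 + 1·17 + -1·-6 + 1·5 = 60
  a_8 = -1·60 + 1·-32 + -1·17 + 1·-6 = -115
  a_9 = -1·-115 + 1·60 + -1·-32 + 1·17 = 224
  a_10 = -1·224 + 1·-115 + -1·60 + 1·-32 = -431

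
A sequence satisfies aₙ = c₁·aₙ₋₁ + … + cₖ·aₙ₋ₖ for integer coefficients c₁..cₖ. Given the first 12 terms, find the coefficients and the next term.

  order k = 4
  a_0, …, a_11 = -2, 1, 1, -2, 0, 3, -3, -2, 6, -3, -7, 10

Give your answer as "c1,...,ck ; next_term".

0,0,2,1 ; 0

  a_4 = 0·-2 + 0·1 + 2·1 + 1·-2 = 0
  a_5 = 0·0 + 0·-2 + 2·1 + 1·1 = 3
  a_6 = 0·3 + 0·0 + 2·-2 + 1·1 = -3
  a_7 = 0·-3 + 0·3 + 2·0 + 1·-2 = -2
  a_8 = 0·-2 + 0·-3 + 2·3 + 1·0 = 6
  a_9 = 0·6 + 0·-2 + 2·-3 + 1·3 = -3
  a_10 = 0·-3 + 0·6 + 2·-2 + 1·-3 = -7
  a_11 = 0·-7 + 0·-3 + 2·6 + 1·-2 = 10
  a_12 = 0·10 + 0·-7 + 2·-3 + 1·6 = 0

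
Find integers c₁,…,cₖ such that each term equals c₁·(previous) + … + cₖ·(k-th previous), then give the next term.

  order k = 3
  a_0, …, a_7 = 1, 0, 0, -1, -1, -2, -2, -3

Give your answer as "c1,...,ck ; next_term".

1,1,-1 ; -3

  a_3 = 1·0 + 1·0 + -1·1 = -1
  a_4 = 1·-1 + 1·0 + -1·0 = -1
  a_5 = 1·-1 + 1·-1 + -1·0 = -2
  a_6 = 1·-2 + 1·-1 + -1·-1 = -2
  a_7 = 1·-2 + 1·-2 + -1·-1 = -3
  a_8 = 1·-3 + 1·-2 + -1·-2 = -3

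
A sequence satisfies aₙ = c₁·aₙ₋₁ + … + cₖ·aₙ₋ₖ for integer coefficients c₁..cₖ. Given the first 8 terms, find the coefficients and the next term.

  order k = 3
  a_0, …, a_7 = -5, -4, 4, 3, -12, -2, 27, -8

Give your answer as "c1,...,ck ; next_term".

  a_3 = 0·4 + -2·-4 + 1·-5 = 3
  a_4 = 0·3 + -2·4 + 1·-4 = -12
  a_5 = 0·-12 + -2·3 + 1·4 = -2
  a_6 = 0·-2 + -2·-12 + 1·3 = 27
  a_7 = 0·27 + -2·-2 + 1·-12 = -8
  a_8 = 0·-8 + -2·27 + 1·-2 = -56

0,-2,1 ; -56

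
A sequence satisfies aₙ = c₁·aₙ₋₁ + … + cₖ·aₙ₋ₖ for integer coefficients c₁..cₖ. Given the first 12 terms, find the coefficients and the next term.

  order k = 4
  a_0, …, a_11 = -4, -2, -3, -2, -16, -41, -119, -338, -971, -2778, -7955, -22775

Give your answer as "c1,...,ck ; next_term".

2,2,1,1 ; -65209

  a_4 = 2·-2 + 2·-3 + 1·-2 + 1·-4 = -16
  a_5 = 2·-16 + 2·-2 + 1·-3 + 1·-2 = -41
  a_6 = 2·-41 + 2·-16 + 1·-2 + 1·-3 = -119
  a_7 = 2·-119 + 2·-41 + 1·-16 + 1·-2 = -338
  a_8 = 2·-338 + 2·-119 + 1·-41 + 1·-16 = -971
  a_9 = 2·-971 + 2·-338 + 1·-119 + 1·-41 = -2778
  a_10 = 2·-2778 + 2·-971 + 1·-338 + 1·-119 = -7955
  a_11 = 2·-7955 + 2·-2778 + 1·-971 + 1·-338 = -22775
  a_12 = 2·-22775 + 2·-7955 + 1·-2778 + 1·-971 = -65209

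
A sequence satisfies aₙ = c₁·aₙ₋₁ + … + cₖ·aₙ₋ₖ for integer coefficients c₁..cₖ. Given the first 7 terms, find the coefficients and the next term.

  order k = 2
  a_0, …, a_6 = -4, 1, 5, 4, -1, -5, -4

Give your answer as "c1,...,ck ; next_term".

1,-1 ; 1

  a_2 = 1·1 + -1·-4 = 5
  a_3 = 1·5 + -1·1 = 4
  a_4 = 1·4 + -1·5 = -1
  a_5 = 1·-1 + -1·4 = -5
  a_6 = 1·-5 + -1·-1 = -4
  a_7 = 1·-4 + -1·-5 = 1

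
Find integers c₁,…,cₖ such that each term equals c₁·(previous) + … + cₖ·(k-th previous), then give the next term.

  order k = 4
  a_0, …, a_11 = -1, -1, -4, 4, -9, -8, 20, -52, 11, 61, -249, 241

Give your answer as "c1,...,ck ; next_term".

  a_4 = -1·4 + 0·-4 + 4·-1 + 1·-1 = -9
  a_5 = -1·-9 + 0·4 + 4·-4 + 1·-1 = -8
  a_6 = -1·-8 + 0·-9 + 4·4 + 1·-4 = 20
  a_7 = -1·20 + 0·-8 + 4·-9 + 1·4 = -52
  a_8 = -1·-52 + 0·20 + 4·-8 + 1·-9 = 11
  a_9 = -1·11 + 0·-52 + 4·20 + 1·-8 = 61
  a_10 = -1·61 + 0·11 + 4·-52 + 1·20 = -249
  a_11 = -1·-249 + 0·61 + 4·11 + 1·-52 = 241
  a_12 = -1·241 + 0·-249 + 4·61 + 1·11 = 14

-1,0,4,1 ; 14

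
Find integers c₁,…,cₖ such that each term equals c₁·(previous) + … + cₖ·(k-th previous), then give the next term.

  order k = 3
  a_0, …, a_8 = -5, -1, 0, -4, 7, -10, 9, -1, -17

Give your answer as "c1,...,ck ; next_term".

-2,-1,1 ; 44

  a_3 = -2·0 + -1·-1 + 1·-5 = -4
  a_4 = -2·-4 + -1·0 + 1·-1 = 7
  a_5 = -2·7 + -1·-4 + 1·0 = -10
  a_6 = -2·-10 + -1·7 + 1·-4 = 9
  a_7 = -2·9 + -1·-10 + 1·7 = -1
  a_8 = -2·-1 + -1·9 + 1·-10 = -17
  a_9 = -2·-17 + -1·-1 + 1·9 = 44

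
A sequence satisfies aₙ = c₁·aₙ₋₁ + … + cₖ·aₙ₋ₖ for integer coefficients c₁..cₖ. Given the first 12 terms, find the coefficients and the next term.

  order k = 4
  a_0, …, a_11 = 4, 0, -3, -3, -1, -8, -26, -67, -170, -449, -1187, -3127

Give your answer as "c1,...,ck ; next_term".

  a_4 = 2·-3 + 1·-3 + 1·0 + 2·4 = -1
  a_5 = 2·-1 + 1·-3 + 1·-3 + 2·0 = -8
  a_6 = 2·-8 + 1·-1 + 1·-3 + 2·-3 = -26
  a_7 = 2·-26 + 1·-8 + 1·-1 + 2·-3 = -67
  a_8 = 2·-67 + 1·-26 + 1·-8 + 2·-1 = -170
  a_9 = 2·-170 + 1·-67 + 1·-26 + 2·-8 = -449
  a_10 = 2·-449 + 1·-170 + 1·-67 + 2·-26 = -1187
  a_11 = 2·-1187 + 1·-449 + 1·-170 + 2·-67 = -3127
  a_12 = 2·-3127 + 1·-1187 + 1·-449 + 2·-170 = -8230

2,1,1,2 ; -8230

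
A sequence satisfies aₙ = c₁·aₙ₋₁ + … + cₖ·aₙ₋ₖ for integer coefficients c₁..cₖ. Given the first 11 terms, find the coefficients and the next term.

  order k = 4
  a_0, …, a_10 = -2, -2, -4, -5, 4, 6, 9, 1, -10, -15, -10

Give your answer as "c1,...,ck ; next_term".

0,0,-1,-1 ; 9

  a_4 = 0·-5 + 0·-4 + -1·-2 + -1·-2 = 4
  a_5 = 0·4 + 0·-5 + -1·-4 + -1·-2 = 6
  a_6 = 0·6 + 0·4 + -1·-5 + -1·-4 = 9
  a_7 = 0·9 + 0·6 + -1·4 + -1·-5 = 1
  a_8 = 0·1 + 0·9 + -1·6 + -1·4 = -10
  a_9 = 0·-10 + 0·1 + -1·9 + -1·6 = -15
  a_10 = 0·-15 + 0·-10 + -1·1 + -1·9 = -10
  a_11 = 0·-10 + 0·-15 + -1·-10 + -1·1 = 9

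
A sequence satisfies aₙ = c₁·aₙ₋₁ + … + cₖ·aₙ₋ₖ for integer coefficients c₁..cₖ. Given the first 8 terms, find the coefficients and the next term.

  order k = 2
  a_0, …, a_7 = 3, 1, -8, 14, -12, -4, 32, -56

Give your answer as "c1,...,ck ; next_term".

  a_2 = -2·1 + -2·3 = -8
  a_3 = -2·-8 + -2·1 = 14
  a_4 = -2·14 + -2·-8 = -12
  a_5 = -2·-12 + -2·14 = -4
  a_6 = -2·-4 + -2·-12 = 32
  a_7 = -2·32 + -2·-4 = -56
  a_8 = -2·-56 + -2·32 = 48

-2,-2 ; 48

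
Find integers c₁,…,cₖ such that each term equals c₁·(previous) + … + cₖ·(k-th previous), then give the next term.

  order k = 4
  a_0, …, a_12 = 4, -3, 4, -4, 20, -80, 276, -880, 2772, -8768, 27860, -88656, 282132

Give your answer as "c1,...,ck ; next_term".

-4,-3,0,4 ; -897632

  a_4 = -4·-4 + -3·4 + 0·-3 + 4·4 = 20
  a_5 = -4·20 + -3·-4 + 0·4 + 4·-3 = -80
  a_6 = -4·-80 + -3·20 + 0·-4 + 4·4 = 276
  a_7 = -4·276 + -3·-80 + 0·20 + 4·-4 = -880
  a_8 = -4·-880 + -3·276 + 0·-80 + 4·20 = 2772
  a_9 = -4·2772 + -3·-880 + 0·276 + 4·-80 = -8768
  a_10 = -4·-8768 + -3·2772 + 0·-880 + 4·276 = 27860
  a_11 = -4·27860 + -3·-8768 + 0·2772 + 4·-880 = -88656
  a_12 = -4·-88656 + -3·27860 + 0·-8768 + 4·2772 = 282132
  a_13 = -4·282132 + -3·-88656 + 0·27860 + 4·-8768 = -897632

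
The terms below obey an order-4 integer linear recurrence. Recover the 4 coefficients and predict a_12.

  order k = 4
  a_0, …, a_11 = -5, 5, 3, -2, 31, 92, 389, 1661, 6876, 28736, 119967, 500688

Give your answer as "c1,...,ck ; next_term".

  a_4 = 3·-2 + 4·3 + 4·5 + -1·-5 = 31
  a_5 = 3·31 + 4·-2 + 4·3 + -1·5 = 92
  a_6 = 3·92 + 4·31 + 4·-2 + -1·3 = 389
  a_7 = 3·389 + 4·92 + 4·31 + -1·-2 = 1661
  a_8 = 3·1661 + 4·389 + 4·92 + -1·31 = 6876
  a_9 = 3·6876 + 4·1661 + 4·389 + -1·92 = 28736
  a_10 = 3·28736 + 4·6876 + 4·1661 + -1·389 = 119967
  a_11 = 3·119967 + 4·28736 + 4·6876 + -1·1661 = 500688
  a_12 = 3·500688 + 4·119967 + 4·28736 + -1·6876 = 2090000

3,4,4,-1 ; 2090000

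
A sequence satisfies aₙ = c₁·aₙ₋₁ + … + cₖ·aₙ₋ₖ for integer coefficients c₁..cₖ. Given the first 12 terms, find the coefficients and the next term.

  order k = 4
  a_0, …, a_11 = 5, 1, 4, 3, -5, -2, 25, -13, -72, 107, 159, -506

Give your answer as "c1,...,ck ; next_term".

-1,-3,0,2 ; -115

  a_4 = -1·3 + -3·4 + 0·1 + 2·5 = -5
  a_5 = -1·-5 + -3·3 + 0·4 + 2·1 = -2
  a_6 = -1·-2 + -3·-5 + 0·3 + 2·4 = 25
  a_7 = -1·25 + -3·-2 + 0·-5 + 2·3 = -13
  a_8 = -1·-13 + -3·25 + 0·-2 + 2·-5 = -72
  a_9 = -1·-72 + -3·-13 + 0·25 + 2·-2 = 107
  a_10 = -1·107 + -3·-72 + 0·-13 + 2·25 = 159
  a_11 = -1·159 + -3·107 + 0·-72 + 2·-13 = -506
  a_12 = -1·-506 + -3·159 + 0·107 + 2·-72 = -115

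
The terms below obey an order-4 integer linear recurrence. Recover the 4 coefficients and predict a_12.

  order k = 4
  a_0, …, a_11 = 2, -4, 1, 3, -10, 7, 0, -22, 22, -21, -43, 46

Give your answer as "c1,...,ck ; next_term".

1,1,2,-3 ; -105

  a_4 = 1·3 + 1·1 + 2·-4 + -3·2 = -10
  a_5 = 1·-10 + 1·3 + 2·1 + -3·-4 = 7
  a_6 = 1·7 + 1·-10 + 2·3 + -3·1 = 0
  a_7 = 1·0 + 1·7 + 2·-10 + -3·3 = -22
  a_8 = 1·-22 + 1·0 + 2·7 + -3·-10 = 22
  a_9 = 1·22 + 1·-22 + 2·0 + -3·7 = -21
  a_10 = 1·-21 + 1·22 + 2·-22 + -3·0 = -43
  a_11 = 1·-43 + 1·-21 + 2·22 + -3·-22 = 46
  a_12 = 1·46 + 1·-43 + 2·-21 + -3·22 = -105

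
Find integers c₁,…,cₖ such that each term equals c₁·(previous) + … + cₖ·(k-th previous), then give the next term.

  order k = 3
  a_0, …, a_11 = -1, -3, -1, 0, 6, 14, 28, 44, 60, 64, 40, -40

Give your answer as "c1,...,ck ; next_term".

  a_3 = 2·-1 + 0·-3 + -2·-1 = 0
  a_4 = 2·0 + 0·-1 + -2·-3 = 6
  a_5 = 2·6 + 0·0 + -2·-1 = 14
  a_6 = 2·14 + 0·6 + -2·0 = 28
  a_7 = 2·28 + 0·14 + -2·6 = 44
  a_8 = 2·44 + 0·28 + -2·14 = 60
  a_9 = 2·60 + 0·44 + -2·28 = 64
  a_10 = 2·64 + 0·60 + -2·44 = 40
  a_11 = 2·40 + 0·64 + -2·60 = -40
  a_12 = 2·-40 + 0·40 + -2·64 = -208

2,0,-2 ; -208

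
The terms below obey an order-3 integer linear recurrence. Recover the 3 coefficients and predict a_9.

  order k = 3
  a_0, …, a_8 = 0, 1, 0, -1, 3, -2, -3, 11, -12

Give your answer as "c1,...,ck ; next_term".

-1,-1,2 ; -5

  a_3 = -1·0 + -1·1 + 2·0 = -1
  a_4 = -1·-1 + -1·0 + 2·1 = 3
  a_5 = -1·3 + -1·-1 + 2·0 = -2
  a_6 = -1·-2 + -1·3 + 2·-1 = -3
  a_7 = -1·-3 + -1·-2 + 2·3 = 11
  a_8 = -1·11 + -1·-3 + 2·-2 = -12
  a_9 = -1·-12 + -1·11 + 2·-3 = -5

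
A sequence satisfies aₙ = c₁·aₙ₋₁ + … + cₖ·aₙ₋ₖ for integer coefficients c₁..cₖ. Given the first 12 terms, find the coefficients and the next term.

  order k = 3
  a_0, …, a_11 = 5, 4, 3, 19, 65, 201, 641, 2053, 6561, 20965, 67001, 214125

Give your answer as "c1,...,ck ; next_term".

  a_3 = 3·3 + 0·4 + 2·5 = 19
  a_4 = 3·19 + 0·3 + 2·4 = 65
  a_5 = 3·65 + 0·19 + 2·3 = 201
  a_6 = 3·201 + 0·65 + 2·19 = 641
  a_7 = 3·641 + 0·201 + 2·65 = 2053
  a_8 = 3·2053 + 0·641 + 2·201 = 6561
  a_9 = 3·6561 + 0·2053 + 2·641 = 20965
  a_10 = 3·20965 + 0·6561 + 2·2053 = 67001
  a_11 = 3·67001 + 0·20965 + 2·6561 = 214125
  a_12 = 3·214125 + 0·67001 + 2·20965 = 684305

3,0,2 ; 684305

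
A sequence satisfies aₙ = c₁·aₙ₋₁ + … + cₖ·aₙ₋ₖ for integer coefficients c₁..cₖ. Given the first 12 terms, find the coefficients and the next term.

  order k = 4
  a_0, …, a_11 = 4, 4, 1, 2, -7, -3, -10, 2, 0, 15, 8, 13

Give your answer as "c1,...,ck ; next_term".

0,1,-1,-1 ; -7

  a_4 = 0·2 + 1·1 + -1·4 + -1·4 = -7
  a_5 = 0·-7 + 1·2 + -1·1 + -1·4 = -3
  a_6 = 0·-3 + 1·-7 + -1·2 + -1·1 = -10
  a_7 = 0·-10 + 1·-3 + -1·-7 + -1·2 = 2
  a_8 = 0·2 + 1·-10 + -1·-3 + -1·-7 = 0
  a_9 = 0·0 + 1·2 + -1·-10 + -1·-3 = 15
  a_10 = 0·15 + 1·0 + -1·2 + -1·-10 = 8
  a_11 = 0·8 + 1·15 + -1·0 + -1·2 = 13
  a_12 = 0·13 + 1·8 + -1·15 + -1·0 = -7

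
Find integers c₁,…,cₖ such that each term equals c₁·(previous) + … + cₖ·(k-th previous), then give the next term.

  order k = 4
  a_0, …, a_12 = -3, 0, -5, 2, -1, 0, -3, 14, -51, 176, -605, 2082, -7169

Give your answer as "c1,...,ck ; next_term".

  a_4 = -4·2 + -2·-5 + 0·0 + 1·-3 = -1
  a_5 = -4·-1 + -2·2 + 0·-5 + 1·0 = 0
  a_6 = -4·0 + -2·-1 + 0·2 + 1·-5 = -3
  a_7 = -4·-3 + -2·0 + 0·-1 + 1·2 = 14
  a_8 = -4·14 + -2·-3 + 0·0 + 1·-1 = -51
  a_9 = -4·-51 + -2·14 + 0·-3 + 1·0 = 176
  a_10 = -4·176 + -2·-51 + 0·14 + 1·-3 = -605
  a_11 = -4·-605 + -2·176 + 0·-51 + 1·14 = 2082
  a_12 = -4·2082 + -2·-605 + 0·176 + 1·-51 = -7169
  a_13 = -4·-7169 + -2·2082 + 0·-605 + 1·176 = 24688

-4,-2,0,1 ; 24688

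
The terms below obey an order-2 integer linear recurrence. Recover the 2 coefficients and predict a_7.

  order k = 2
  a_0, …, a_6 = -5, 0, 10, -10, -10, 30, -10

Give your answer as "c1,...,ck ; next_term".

-1,-2 ; -50

  a_2 = -1·0 + -2·-5 = 10
  a_3 = -1·10 + -2·0 = -10
  a_4 = -1·-10 + -2·10 = -10
  a_5 = -1·-10 + -2·-10 = 30
  a_6 = -1·30 + -2·-10 = -10
  a_7 = -1·-10 + -2·30 = -50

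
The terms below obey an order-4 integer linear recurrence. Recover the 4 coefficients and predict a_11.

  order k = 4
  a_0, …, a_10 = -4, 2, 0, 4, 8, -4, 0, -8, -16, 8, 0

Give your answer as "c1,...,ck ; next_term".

  a_4 = 0·4 + 0·0 + 0·2 + -2·-4 = 8
  a_5 = 0·8 + 0·4 + 0·0 + -2·2 = -4
  a_6 = 0·-4 + 0·8 + 0·4 + -2·0 = 0
  a_7 = 0·0 + 0·-4 + 0·8 + -2·4 = -8
  a_8 = 0·-8 + 0·0 + 0·-4 + -2·8 = -16
  a_9 = 0·-16 + 0·-8 + 0·0 + -2·-4 = 8
  a_10 = 0·8 + 0·-16 + 0·-8 + -2·0 = 0
  a_11 = 0·0 + 0·8 + 0·-16 + -2·-8 = 16

0,0,0,-2 ; 16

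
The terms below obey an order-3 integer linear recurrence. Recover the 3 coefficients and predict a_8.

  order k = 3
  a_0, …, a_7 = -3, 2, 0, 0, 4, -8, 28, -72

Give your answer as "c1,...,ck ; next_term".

  a_3 = -2·0 + 3·2 + 2·-3 = 0
  a_4 = -2·0 + 3·0 + 2·2 = 4
  a_5 = -2·4 + 3·0 + 2·0 = -8
  a_6 = -2·-8 + 3·4 + 2·0 = 28
  a_7 = -2·28 + 3·-8 + 2·4 = -72
  a_8 = -2·-72 + 3·28 + 2·-8 = 212

-2,3,2 ; 212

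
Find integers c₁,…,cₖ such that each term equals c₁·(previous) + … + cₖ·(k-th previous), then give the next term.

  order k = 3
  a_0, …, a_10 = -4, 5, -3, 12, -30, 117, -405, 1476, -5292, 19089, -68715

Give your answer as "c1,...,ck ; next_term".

  a_3 = -3·-3 + 3·5 + 3·-4 = 12
  a_4 = -3·12 + 3·-3 + 3·5 = -30
  a_5 = -3·-30 + 3·12 + 3·-3 = 117
  a_6 = -3·117 + 3·-30 + 3·12 = -405
  a_7 = -3·-405 + 3·117 + 3·-30 = 1476
  a_8 = -3·1476 + 3·-405 + 3·117 = -5292
  a_9 = -3·-5292 + 3·1476 + 3·-405 = 19089
  a_10 = -3·19089 + 3·-5292 + 3·1476 = -68715
  a_11 = -3·-68715 + 3·19089 + 3·-5292 = 247536

-3,3,3 ; 247536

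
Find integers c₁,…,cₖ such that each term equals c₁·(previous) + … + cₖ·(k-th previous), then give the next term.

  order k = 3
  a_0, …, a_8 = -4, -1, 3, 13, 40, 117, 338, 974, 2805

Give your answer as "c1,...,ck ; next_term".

3,0,-1 ; 8077

  a_3 = 3·3 + 0·-1 + -1·-4 = 13
  a_4 = 3·13 + 0·3 + -1·-1 = 40
  a_5 = 3·40 + 0·13 + -1·3 = 117
  a_6 = 3·117 + 0·40 + -1·13 = 338
  a_7 = 3·338 + 0·117 + -1·40 = 974
  a_8 = 3·974 + 0·338 + -1·117 = 2805
  a_9 = 3·2805 + 0·974 + -1·338 = 8077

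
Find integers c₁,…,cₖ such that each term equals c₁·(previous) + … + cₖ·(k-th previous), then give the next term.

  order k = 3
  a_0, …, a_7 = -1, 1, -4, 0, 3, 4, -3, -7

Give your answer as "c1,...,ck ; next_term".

0,-1,-1 ; -1

  a_3 = 0·-4 + -1·1 + -1·-1 = 0
  a_4 = 0·0 + -1·-4 + -1·1 = 3
  a_5 = 0·3 + -1·0 + -1·-4 = 4
  a_6 = 0·4 + -1·3 + -1·0 = -3
  a_7 = 0·-3 + -1·4 + -1·3 = -7
  a_8 = 0·-7 + -1·-3 + -1·4 = -1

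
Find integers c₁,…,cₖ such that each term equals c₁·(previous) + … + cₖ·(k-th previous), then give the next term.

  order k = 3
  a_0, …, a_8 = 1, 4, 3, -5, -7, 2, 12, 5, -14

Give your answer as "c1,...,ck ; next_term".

0,-1,-1 ; -17

  a_3 = 0·3 + -1·4 + -1·1 = -5
  a_4 = 0·-5 + -1·3 + -1·4 = -7
  a_5 = 0·-7 + -1·-5 + -1·3 = 2
  a_6 = 0·2 + -1·-7 + -1·-5 = 12
  a_7 = 0·12 + -1·2 + -1·-7 = 5
  a_8 = 0·5 + -1·12 + -1·2 = -14
  a_9 = 0·-14 + -1·5 + -1·12 = -17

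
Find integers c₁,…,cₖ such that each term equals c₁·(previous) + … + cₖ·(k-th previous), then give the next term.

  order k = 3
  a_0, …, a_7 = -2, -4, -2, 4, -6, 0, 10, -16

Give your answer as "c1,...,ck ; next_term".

-1,-1,1 ; 6

  a_3 = -1·-2 + -1·-4 + 1·-2 = 4
  a_4 = -1·4 + -1·-2 + 1·-4 = -6
  a_5 = -1·-6 + -1·4 + 1·-2 = 0
  a_6 = -1·0 + -1·-6 + 1·4 = 10
  a_7 = -1·10 + -1·0 + 1·-6 = -16
  a_8 = -1·-16 + -1·10 + 1·0 = 6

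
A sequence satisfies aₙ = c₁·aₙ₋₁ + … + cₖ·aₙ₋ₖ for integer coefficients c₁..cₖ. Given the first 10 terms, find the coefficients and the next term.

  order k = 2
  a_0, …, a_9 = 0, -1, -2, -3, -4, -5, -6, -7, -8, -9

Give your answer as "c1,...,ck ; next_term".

  a_2 = 2·-1 + -1·0 = -2
  a_3 = 2·-2 + -1·-1 = -3
  a_4 = 2·-3 + -1·-2 = -4
  a_5 = 2·-4 + -1·-3 = -5
  a_6 = 2·-5 + -1·-4 = -6
  a_7 = 2·-6 + -1·-5 = -7
  a_8 = 2·-7 + -1·-6 = -8
  a_9 = 2·-8 + -1·-7 = -9
  a_10 = 2·-9 + -1·-8 = -10

2,-1 ; -10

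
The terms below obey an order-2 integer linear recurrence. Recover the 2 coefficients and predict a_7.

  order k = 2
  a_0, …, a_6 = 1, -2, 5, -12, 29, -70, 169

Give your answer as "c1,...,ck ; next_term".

-2,1 ; -408

  a_2 = -2·-2 + 1·1 = 5
  a_3 = -2·5 + 1·-2 = -12
  a_4 = -2·-12 + 1·5 = 29
  a_5 = -2·29 + 1·-12 = -70
  a_6 = -2·-70 + 1·29 = 169
  a_7 = -2·169 + 1·-70 = -408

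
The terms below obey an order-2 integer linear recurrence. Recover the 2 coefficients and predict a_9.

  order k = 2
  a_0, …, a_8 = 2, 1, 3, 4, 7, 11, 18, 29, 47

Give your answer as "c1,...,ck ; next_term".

1,1 ; 76

  a_2 = 1·1 + 1·2 = 3
  a_3 = 1·3 + 1·1 = 4
  a_4 = 1·4 + 1·3 = 7
  a_5 = 1·7 + 1·4 = 11
  a_6 = 1·11 + 1·7 = 18
  a_7 = 1·18 + 1·11 = 29
  a_8 = 1·29 + 1·18 = 47
  a_9 = 1·47 + 1·29 = 76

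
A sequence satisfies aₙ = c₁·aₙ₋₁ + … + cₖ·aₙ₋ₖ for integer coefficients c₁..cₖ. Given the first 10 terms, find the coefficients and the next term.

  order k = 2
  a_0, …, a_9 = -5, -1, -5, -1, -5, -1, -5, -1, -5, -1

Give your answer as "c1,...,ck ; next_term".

0,1 ; -5

  a_2 = 0·-1 + 1·-5 = -5
  a_3 = 0·-5 + 1·-1 = -1
  a_4 = 0·-1 + 1·-5 = -5
  a_5 = 0·-5 + 1·-1 = -1
  a_6 = 0·-1 + 1·-5 = -5
  a_7 = 0·-5 + 1·-1 = -1
  a_8 = 0·-1 + 1·-5 = -5
  a_9 = 0·-5 + 1·-1 = -1
  a_10 = 0·-1 + 1·-5 = -5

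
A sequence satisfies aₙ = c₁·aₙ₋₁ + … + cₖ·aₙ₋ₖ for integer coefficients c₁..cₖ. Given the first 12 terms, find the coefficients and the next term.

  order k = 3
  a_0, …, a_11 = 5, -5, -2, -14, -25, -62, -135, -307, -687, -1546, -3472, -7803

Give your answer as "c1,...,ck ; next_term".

  a_3 = 2·-2 + 1·-5 + -1·5 = -14
  a_4 = 2·-14 + 1·-2 + -1·-5 = -25
  a_5 = 2·-25 + 1·-14 + -1·-2 = -62
  a_6 = 2·-62 + 1·-25 + -1·-14 = -135
  a_7 = 2·-135 + 1·-62 + -1·-25 = -307
  a_8 = 2·-307 + 1·-135 + -1·-62 = -687
  a_9 = 2·-687 + 1·-307 + -1·-135 = -1546
  a_10 = 2·-1546 + 1·-687 + -1·-307 = -3472
  a_11 = 2·-3472 + 1·-1546 + -1·-687 = -7803
  a_12 = 2·-7803 + 1·-3472 + -1·-1546 = -17532

2,1,-1 ; -17532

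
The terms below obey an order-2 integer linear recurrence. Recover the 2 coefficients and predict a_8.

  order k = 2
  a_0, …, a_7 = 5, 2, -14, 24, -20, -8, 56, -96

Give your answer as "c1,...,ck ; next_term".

-2,-2 ; 80

  a_2 = -2·2 + -2·5 = -14
  a_3 = -2·-14 + -2·2 = 24
  a_4 = -2·24 + -2·-14 = -20
  a_5 = -2·-20 + -2·24 = -8
  a_6 = -2·-8 + -2·-20 = 56
  a_7 = -2·56 + -2·-8 = -96
  a_8 = -2·-96 + -2·56 = 80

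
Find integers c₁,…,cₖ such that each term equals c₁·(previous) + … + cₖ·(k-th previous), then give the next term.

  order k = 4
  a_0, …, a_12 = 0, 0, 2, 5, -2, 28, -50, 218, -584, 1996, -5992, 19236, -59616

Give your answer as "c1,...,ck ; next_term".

  a_4 = -2·5 + 4·2 + 2·0 + 2·0 = -2
  a_5 = -2·-2 + 4·5 + 2·2 + 2·0 = 28
  a_6 = -2·28 + 4·-2 + 2·5 + 2·2 = -50
  a_7 = -2·-50 + 4·28 + 2·-2 + 2·5 = 218
  a_8 = -2·218 + 4·-50 + 2·28 + 2·-2 = -584
  a_9 = -2·-584 + 4·218 + 2·-50 + 2·28 = 1996
  a_10 = -2·1996 + 4·-584 + 2·218 + 2·-50 = -5992
  a_11 = -2·-5992 + 4·1996 + 2·-584 + 2·218 = 19236
  a_12 = -2·19236 + 4·-5992 + 2·1996 + 2·-584 = -59616
  a_13 = -2·-59616 + 4·19236 + 2·-5992 + 2·1996 = 188184

-2,4,2,2 ; 188184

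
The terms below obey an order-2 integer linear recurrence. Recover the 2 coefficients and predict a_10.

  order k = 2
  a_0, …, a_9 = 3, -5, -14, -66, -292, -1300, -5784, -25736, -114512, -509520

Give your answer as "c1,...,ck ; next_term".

4,2 ; -2267104

  a_2 = 4·-5 + 2·3 = -14
  a_3 = 4·-14 + 2·-5 = -66
  a_4 = 4·-66 + 2·-14 = -292
  a_5 = 4·-292 + 2·-66 = -1300
  a_6 = 4·-1300 + 2·-292 = -5784
  a_7 = 4·-5784 + 2·-1300 = -25736
  a_8 = 4·-25736 + 2·-5784 = -114512
  a_9 = 4·-114512 + 2·-25736 = -509520
  a_10 = 4·-509520 + 2·-114512 = -2267104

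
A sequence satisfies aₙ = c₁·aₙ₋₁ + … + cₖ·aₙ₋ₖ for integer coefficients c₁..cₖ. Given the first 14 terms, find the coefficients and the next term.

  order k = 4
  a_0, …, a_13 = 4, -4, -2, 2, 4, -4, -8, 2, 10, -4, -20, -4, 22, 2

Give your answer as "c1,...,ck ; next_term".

  a_4 = 1·2 + -1·-2 + 1·-4 + 1·4 = 4
  a_5 = 1·4 + -1·2 + 1·-2 + 1·-4 = -4
  a_6 = 1·-4 + -1·4 + 1·2 + 1·-2 = -8
  a_7 = 1·-8 + -1·-4 + 1·4 + 1·2 = 2
  a_8 = 1·2 + -1·-8 + 1·-4 + 1·4 = 10
  a_9 = 1·10 + -1·2 + 1·-8 + 1·-4 = -4
  a_10 = 1·-4 + -1·10 + 1·2 + 1·-8 = -20
  a_11 = 1·-20 + -1·-4 + 1·10 + 1·2 = -4
  a_12 = 1·-4 + -1·-20 + 1·-4 + 1·10 = 22
  a_13 = 1·22 + -1·-4 + 1·-20 + 1·-4 = 2
  a_14 = 1·2 + -1·22 + 1·-4 + 1·-20 = -44

1,-1,1,1 ; -44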